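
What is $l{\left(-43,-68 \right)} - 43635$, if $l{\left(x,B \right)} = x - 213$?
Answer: $-43891$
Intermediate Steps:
$l{\left(x,B \right)} = -213 + x$
$l{\left(-43,-68 \right)} - 43635 = \left(-213 - 43\right) - 43635 = -256 - 43635 = -43891$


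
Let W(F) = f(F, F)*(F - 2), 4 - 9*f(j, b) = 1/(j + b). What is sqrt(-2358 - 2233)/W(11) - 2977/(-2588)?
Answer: 2977/2588 + 22*I*sqrt(4591)/87 ≈ 1.1503 + 17.134*I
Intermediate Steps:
f(j, b) = 4/9 - 1/(9*(b + j)) (f(j, b) = 4/9 - 1/(9*(j + b)) = 4/9 - 1/(9*(b + j)))
W(F) = (-1 + 8*F)*(-2 + F)/(18*F) (W(F) = ((-1 + 4*F + 4*F)/(9*(F + F)))*(F - 2) = ((-1 + 8*F)/(9*((2*F))))*(-2 + F) = ((1/(2*F))*(-1 + 8*F)/9)*(-2 + F) = ((-1 + 8*F)/(18*F))*(-2 + F) = (-1 + 8*F)*(-2 + F)/(18*F))
sqrt(-2358 - 2233)/W(11) - 2977/(-2588) = sqrt(-2358 - 2233)/(((1/18)*(-1 + 8*11)*(-2 + 11)/11)) - 2977/(-2588) = sqrt(-4591)/(((1/18)*(1/11)*(-1 + 88)*9)) - 2977*(-1/2588) = (I*sqrt(4591))/(((1/18)*(1/11)*87*9)) + 2977/2588 = (I*sqrt(4591))/(87/22) + 2977/2588 = (I*sqrt(4591))*(22/87) + 2977/2588 = 22*I*sqrt(4591)/87 + 2977/2588 = 2977/2588 + 22*I*sqrt(4591)/87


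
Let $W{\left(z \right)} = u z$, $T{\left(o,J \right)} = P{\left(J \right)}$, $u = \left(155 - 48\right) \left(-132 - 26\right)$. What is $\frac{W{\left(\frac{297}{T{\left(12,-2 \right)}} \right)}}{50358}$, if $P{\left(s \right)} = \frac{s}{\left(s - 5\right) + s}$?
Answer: $- \frac{684693}{1526} \approx -448.68$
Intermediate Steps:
$P{\left(s \right)} = \frac{s}{-5 + 2 s}$ ($P{\left(s \right)} = \frac{s}{\left(-5 + s\right) + s} = \frac{s}{-5 + 2 s}$)
$u = -16906$ ($u = 107 \left(-158\right) = -16906$)
$T{\left(o,J \right)} = \frac{J}{-5 + 2 J}$
$W{\left(z \right)} = - 16906 z$
$\frac{W{\left(\frac{297}{T{\left(12,-2 \right)}} \right)}}{50358} = \frac{\left(-16906\right) \frac{297}{\left(-2\right) \frac{1}{-5 + 2 \left(-2\right)}}}{50358} = - 16906 \frac{297}{\left(-2\right) \frac{1}{-5 - 4}} \cdot \frac{1}{50358} = - 16906 \frac{297}{\left(-2\right) \frac{1}{-9}} \cdot \frac{1}{50358} = - 16906 \frac{297}{\left(-2\right) \left(- \frac{1}{9}\right)} \frac{1}{50358} = - 16906 \frac{297}{\frac{2}{9}} \cdot \frac{1}{50358} = - 16906 \cdot 297 \cdot \frac{9}{2} \cdot \frac{1}{50358} = \left(-16906\right) \frac{2673}{2} \cdot \frac{1}{50358} = \left(-22594869\right) \frac{1}{50358} = - \frac{684693}{1526}$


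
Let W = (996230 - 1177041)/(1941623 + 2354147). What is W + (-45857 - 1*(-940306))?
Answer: 3842346999919/4295770 ≈ 8.9445e+5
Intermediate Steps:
W = -180811/4295770 ≈ -0.042090
W + (-45857 - 1*(-940306)) = -180811/4295770 + (-45857 - 1*(-940306)) = -180811/4295770 + (-45857 + 940306) = -180811/4295770 + 894449 = 3842346999919/4295770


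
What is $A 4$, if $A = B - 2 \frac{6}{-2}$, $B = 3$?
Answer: $36$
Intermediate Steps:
$A = 9$ ($A = 3 - 2 \frac{6}{-2} = 3 - 2 \cdot 6 \left(- \frac{1}{2}\right) = 3 - -6 = 3 + 6 = 9$)
$A 4 = 9 \cdot 4 = 36$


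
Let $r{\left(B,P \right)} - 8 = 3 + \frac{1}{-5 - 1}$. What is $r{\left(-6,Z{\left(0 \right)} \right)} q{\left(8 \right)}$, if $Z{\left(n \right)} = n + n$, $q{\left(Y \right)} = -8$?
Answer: $- \frac{260}{3} \approx -86.667$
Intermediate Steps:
$Z{\left(n \right)} = 2 n$
$r{\left(B,P \right)} = \frac{65}{6}$ ($r{\left(B,P \right)} = 8 + \left(3 + \frac{1}{-5 - 1}\right) = 8 + \left(3 + \frac{1}{-6}\right) = 8 + \left(3 - \frac{1}{6}\right) = 8 + \frac{17}{6} = \frac{65}{6}$)
$r{\left(-6,Z{\left(0 \right)} \right)} q{\left(8 \right)} = \frac{65}{6} \left(-8\right) = - \frac{260}{3}$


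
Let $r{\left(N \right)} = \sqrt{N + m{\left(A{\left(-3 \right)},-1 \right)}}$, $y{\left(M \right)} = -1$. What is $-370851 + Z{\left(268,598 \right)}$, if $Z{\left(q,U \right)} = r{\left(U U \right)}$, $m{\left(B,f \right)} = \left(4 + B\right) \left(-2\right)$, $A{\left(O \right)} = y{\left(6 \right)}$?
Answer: $-370851 + \sqrt{357598} \approx -3.7025 \cdot 10^{5}$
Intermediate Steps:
$A{\left(O \right)} = -1$
$m{\left(B,f \right)} = -8 - 2 B$
$r{\left(N \right)} = \sqrt{-6 + N}$ ($r{\left(N \right)} = \sqrt{N - 6} = \sqrt{-6 + N}$)
$Z{\left(q,U \right)} = \sqrt{-6 + U^{2}}$ ($Z{\left(q,U \right)} = \sqrt{-6 + U U} = \sqrt{-6 + U^{2}}$)
$-370851 + Z{\left(268,598 \right)} = -370851 + \sqrt{-6 + 598^{2}} = -370851 + \sqrt{-6 + 357604} = -370851 + \sqrt{357598}$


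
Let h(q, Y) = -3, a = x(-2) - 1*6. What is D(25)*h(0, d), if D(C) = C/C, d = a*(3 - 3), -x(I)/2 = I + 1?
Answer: -3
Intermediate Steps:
x(I) = -2 - 2*I (x(I) = -2*(I + 1) = -2*(1 + I) = -2 - 2*I)
a = -4 (a = (-2 - 2*(-2)) - 1*6 = (-2 + 4) - 6 = 2 - 6 = -4)
d = 0 (d = -4*(3 - 3) = -4*0 = 0)
D(C) = 1
D(25)*h(0, d) = 1*(-3) = -3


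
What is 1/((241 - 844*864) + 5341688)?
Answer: 1/4612713 ≈ 2.1679e-7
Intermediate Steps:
1/((241 - 844*864) + 5341688) = 1/((241 - 729216) + 5341688) = 1/(-728975 + 5341688) = 1/4612713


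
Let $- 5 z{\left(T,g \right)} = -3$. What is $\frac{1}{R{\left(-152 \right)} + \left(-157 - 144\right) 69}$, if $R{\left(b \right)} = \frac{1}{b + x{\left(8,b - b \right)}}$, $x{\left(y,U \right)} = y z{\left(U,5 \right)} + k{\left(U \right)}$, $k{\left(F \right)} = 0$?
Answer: $- \frac{736}{15285989} \approx -4.8149 \cdot 10^{-5}$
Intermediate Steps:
$z{\left(T,g \right)} = \frac{3}{5}$ ($z{\left(T,g \right)} = \left(- \frac{1}{5}\right) \left(-3\right) = \frac{3}{5}$)
$x{\left(y,U \right)} = \frac{3 y}{5}$ ($x{\left(y,U \right)} = y \frac{3}{5} + 0 = \frac{3 y}{5} + 0 = \frac{3 y}{5}$)
$R{\left(b \right)} = \frac{1}{\frac{24}{5} + b}$ ($R{\left(b \right)} = \frac{1}{b + \frac{3}{5} \cdot 8} = \frac{1}{b + \frac{24}{5}} = \frac{1}{\frac{24}{5} + b}$)
$\frac{1}{R{\left(-152 \right)} + \left(-157 - 144\right) 69} = \frac{1}{\frac{5}{24 + 5 \left(-152\right)} + \left(-157 - 144\right) 69} = \frac{1}{\frac{5}{24 - 760} - 20769} = \frac{1}{\frac{5}{-736} - 20769} = \frac{1}{5 \left(- \frac{1}{736}\right) - 20769} = \frac{1}{- \frac{5}{736} - 20769} = \frac{1}{- \frac{15285989}{736}} = - \frac{736}{15285989}$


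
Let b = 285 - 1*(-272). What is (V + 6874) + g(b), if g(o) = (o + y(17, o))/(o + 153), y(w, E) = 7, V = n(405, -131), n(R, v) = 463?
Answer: 2604917/355 ≈ 7337.8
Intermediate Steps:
b = 557 (b = 285 + 272 = 557)
V = 463
g(o) = (7 + o)/(153 + o) (g(o) = (o + 7)/(o + 153) = (7 + o)/(153 + o))
(V + 6874) + g(b) = (463 + 6874) + (7 + 557)/(153 + 557) = 7337 + 564/710 = 7337 + (1/710)*564 = 7337 + 282/355 = 2604917/355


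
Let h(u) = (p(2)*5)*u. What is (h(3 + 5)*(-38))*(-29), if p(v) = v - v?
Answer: 0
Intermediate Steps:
p(v) = 0
h(u) = 0 (h(u) = (0*5)*u = 0*u = 0)
(h(3 + 5)*(-38))*(-29) = (0*(-38))*(-29) = 0*(-29) = 0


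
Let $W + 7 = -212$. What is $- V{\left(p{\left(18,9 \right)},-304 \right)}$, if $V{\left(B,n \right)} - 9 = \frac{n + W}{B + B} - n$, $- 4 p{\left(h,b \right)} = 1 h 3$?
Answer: $- \frac{8974}{27} \approx -332.37$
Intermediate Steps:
$W = -219$ ($W = -7 - 212 = -219$)
$p{\left(h,b \right)} = - \frac{3 h}{4}$ ($p{\left(h,b \right)} = - \frac{1 h 3}{4} = - \frac{h 3}{4} = - \frac{3 h}{4}$)
$V{\left(B,n \right)} = 9 - n + \frac{-219 + n}{2 B}$ ($V{\left(B,n \right)} = 9 - \left(n - \frac{n - 219}{B + B}\right) = 9 - \left(n - \frac{-219 + n}{2 B}\right) = 9 - n + \frac{-219 + n}{2 B}$)
$- V{\left(p{\left(18,9 \right)},-304 \right)} = - \frac{-219 - 304 - 2 \left(\left(- \frac{3}{4}\right) 18\right) \left(-9 - 304\right)}{2 \left(\left(- \frac{3}{4}\right) 18\right)} = - \frac{-219 - 304 - \left(-27\right) \left(-313\right)}{2 \left(- \frac{27}{2}\right)} = - \frac{\left(-2\right) \left(-219 - 304 - 8451\right)}{2 \cdot 27} = - \frac{\left(-2\right) \left(-8974\right)}{2 \cdot 27} = \left(-1\right) \frac{8974}{27} = - \frac{8974}{27}$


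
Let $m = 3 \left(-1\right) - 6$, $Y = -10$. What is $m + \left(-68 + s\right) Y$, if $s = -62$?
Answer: $1291$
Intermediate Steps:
$m = -9$ ($m = -3 - 6 = -9$)
$m + \left(-68 + s\right) Y = -9 + \left(-68 - 62\right) \left(-10\right) = -9 - -1300 = -9 + 1300 = 1291$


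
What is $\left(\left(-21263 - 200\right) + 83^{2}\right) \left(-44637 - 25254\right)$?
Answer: $1018591434$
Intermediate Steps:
$\left(\left(-21263 - 200\right) + 83^{2}\right) \left(-44637 - 25254\right) = \left(-21463 + 6889\right) \left(-69891\right) = \left(-14574\right) \left(-69891\right) = 1018591434$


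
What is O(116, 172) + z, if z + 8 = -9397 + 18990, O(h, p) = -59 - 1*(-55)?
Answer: 9581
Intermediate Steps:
O(h, p) = -4 (O(h, p) = -59 + 55 = -4)
z = 9585 (z = -8 + (-9397 + 18990) = -8 + 9593 = 9585)
O(116, 172) + z = -4 + 9585 = 9581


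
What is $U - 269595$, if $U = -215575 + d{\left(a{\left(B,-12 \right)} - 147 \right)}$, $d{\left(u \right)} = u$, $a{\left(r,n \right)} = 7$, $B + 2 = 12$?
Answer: $-485310$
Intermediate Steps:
$B = 10$ ($B = -2 + 12 = 10$)
$U = -215715$ ($U = -215575 + \left(7 - 147\right) = -215575 - 140 = -215715$)
$U - 269595 = -215715 - 269595 = -485310$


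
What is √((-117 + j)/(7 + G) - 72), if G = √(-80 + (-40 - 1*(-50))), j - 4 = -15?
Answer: 2*√2*√((-79 - 9*I*√70)/(7 + I*√70)) ≈ 0.50376 + 8.9321*I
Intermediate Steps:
j = -11 (j = 4 - 15 = -11)
G = I*√70 (G = √(-80 + (-40 + 50)) = √(-80 + 10) = √(-70) = I*√70 ≈ 8.3666*I)
√((-117 + j)/(7 + G) - 72) = √((-117 - 11)/(7 + I*√70) - 72) = √(-128/(7 + I*√70) - 72) = √(-72 - 128/(7 + I*√70))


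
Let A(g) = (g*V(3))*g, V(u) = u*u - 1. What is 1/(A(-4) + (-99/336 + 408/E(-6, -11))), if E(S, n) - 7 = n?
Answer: 112/2879 ≈ 0.038902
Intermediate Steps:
V(u) = -1 + u**2 (V(u) = u**2 - 1 = -1 + u**2)
E(S, n) = 7 + n
A(g) = 8*g**2 (A(g) = (g*(-1 + 3**2))*g = (g*(-1 + 9))*g = (g*8)*g = (8*g)*g = 8*g**2)
1/(A(-4) + (-99/336 + 408/E(-6, -11))) = 1/(8*(-4)**2 + (-99/336 + 408/(7 - 11))) = 1/(8*16 + (-99*1/336 + 408/(-4))) = 1/(128 + (-33/112 + 408*(-1/4))) = 1/(128 + (-33/112 - 102)) = 1/(128 - 11457/112) = 1/(2879/112) = 112/2879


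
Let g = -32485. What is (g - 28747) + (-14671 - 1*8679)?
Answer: -84582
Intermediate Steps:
(g - 28747) + (-14671 - 1*8679) = (-32485 - 28747) + (-14671 - 1*8679) = -61232 + (-14671 - 8679) = -61232 - 23350 = -84582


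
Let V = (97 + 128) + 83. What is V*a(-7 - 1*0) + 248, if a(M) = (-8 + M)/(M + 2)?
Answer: 1172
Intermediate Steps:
V = 308 (V = 225 + 83 = 308)
a(M) = (-8 + M)/(2 + M)
V*a(-7 - 1*0) + 248 = 308*((-8 + (-7 - 1*0))/(2 + (-7 - 1*0))) + 248 = 308*((-8 + (-7 + 0))/(2 + (-7 + 0))) + 248 = 308*((-8 - 7)/(2 - 7)) + 248 = 308*(-15/(-5)) + 248 = 308*(-1/5*(-15)) + 248 = 308*3 + 248 = 924 + 248 = 1172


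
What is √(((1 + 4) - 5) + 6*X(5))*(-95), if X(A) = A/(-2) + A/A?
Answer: -285*I ≈ -285.0*I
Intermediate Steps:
X(A) = 1 - A/2 (X(A) = A*(-½) + 1 = -A/2 + 1 = 1 - A/2)
√(((1 + 4) - 5) + 6*X(5))*(-95) = √(((1 + 4) - 5) + 6*(1 - ½*5))*(-95) = √((5 - 5) + 6*(1 - 5/2))*(-95) = √(0 + 6*(-3/2))*(-95) = √(0 - 9)*(-95) = √(-9)*(-95) = (3*I)*(-95) = -285*I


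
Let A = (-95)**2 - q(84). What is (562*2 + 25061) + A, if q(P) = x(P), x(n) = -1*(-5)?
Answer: 35205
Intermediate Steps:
x(n) = 5
q(P) = 5
A = 9020 (A = (-95)**2 - 1*5 = 9025 - 5 = 9020)
(562*2 + 25061) + A = (562*2 + 25061) + 9020 = (1124 + 25061) + 9020 = 26185 + 9020 = 35205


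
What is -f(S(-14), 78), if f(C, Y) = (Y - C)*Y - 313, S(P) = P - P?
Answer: -5771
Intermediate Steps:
S(P) = 0
f(C, Y) = -313 + Y*(Y - C) (f(C, Y) = Y*(Y - C) - 313 = -313 + Y*(Y - C))
-f(S(-14), 78) = -(-313 + 78² - 1*0*78) = -(-313 + 6084 + 0) = -1*5771 = -5771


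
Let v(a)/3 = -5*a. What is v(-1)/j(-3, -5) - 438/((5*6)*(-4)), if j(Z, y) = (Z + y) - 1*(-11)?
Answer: 173/20 ≈ 8.6500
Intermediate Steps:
v(a) = -15*a (v(a) = 3*(-5*a) = -15*a)
j(Z, y) = 11 + Z + y (j(Z, y) = (Z + y) + 11 = 11 + Z + y)
v(-1)/j(-3, -5) - 438/((5*6)*(-4)) = (-15*(-1))/(11 - 3 - 5) - 438/((5*6)*(-4)) = 15/3 - 438/(30*(-4)) = 15*(⅓) - 438/(-120) = 5 - 438*(-1/120) = 5 + 73/20 = 173/20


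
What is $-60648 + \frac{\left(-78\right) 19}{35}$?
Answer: $- \frac{2124162}{35} \approx -60690.0$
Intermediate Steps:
$-60648 + \frac{\left(-78\right) 19}{35} = -60648 - \frac{1482}{35} = - \frac{2124162}{35}$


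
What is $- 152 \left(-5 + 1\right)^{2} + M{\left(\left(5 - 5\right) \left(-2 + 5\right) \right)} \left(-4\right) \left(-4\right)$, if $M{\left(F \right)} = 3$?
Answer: $-2384$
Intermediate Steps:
$- 152 \left(-5 + 1\right)^{2} + M{\left(\left(5 - 5\right) \left(-2 + 5\right) \right)} \left(-4\right) \left(-4\right) = - 152 \left(-5 + 1\right)^{2} + 3 \left(-4\right) \left(-4\right) = - 152 \left(-4\right)^{2} - -48 = \left(-152\right) 16 + 48 = -2432 + 48 = -2384$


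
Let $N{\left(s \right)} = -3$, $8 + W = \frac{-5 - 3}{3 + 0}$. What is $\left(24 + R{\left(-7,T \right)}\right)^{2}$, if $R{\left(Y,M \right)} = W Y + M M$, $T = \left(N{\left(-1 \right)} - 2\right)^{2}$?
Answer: $\frac{4713241}{9} \approx 5.2369 \cdot 10^{5}$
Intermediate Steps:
$W = - \frac{32}{3}$ ($W = -8 + \frac{-5 - 3}{3 + 0} = -8 - \frac{8}{3} = - \frac{32}{3} \approx -10.667$)
$T = 25$ ($T = \left(-3 - 2\right)^{2} = \left(-5\right)^{2} = 25$)
$R{\left(Y,M \right)} = M^{2} - \frac{32 Y}{3}$ ($R{\left(Y,M \right)} = - \frac{32 Y}{3} + M M = - \frac{32 Y}{3} + M^{2} = M^{2} - \frac{32 Y}{3}$)
$\left(24 + R{\left(-7,T \right)}\right)^{2} = \left(24 - \left(- \frac{224}{3} - 25^{2}\right)\right)^{2} = \left(24 + \left(625 + \frac{224}{3}\right)\right)^{2} = \left(24 + \frac{2099}{3}\right)^{2} = \left(\frac{2171}{3}\right)^{2} = \frac{4713241}{9}$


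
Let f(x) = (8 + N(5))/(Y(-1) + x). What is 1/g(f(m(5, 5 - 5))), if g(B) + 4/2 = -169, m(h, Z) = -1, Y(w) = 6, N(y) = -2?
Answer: -1/171 ≈ -0.0058480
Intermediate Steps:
f(x) = 6/(6 + x) (f(x) = (8 - 2)/(6 + x) = 6/(6 + x))
g(B) = -171 (g(B) = -2 - 169 = -171)
1/g(f(m(5, 5 - 5))) = 1/(-171) = -1/171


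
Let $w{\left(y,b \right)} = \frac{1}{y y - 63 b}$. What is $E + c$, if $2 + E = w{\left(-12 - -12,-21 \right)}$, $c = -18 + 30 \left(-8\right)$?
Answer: $- \frac{343979}{1323} \approx -260.0$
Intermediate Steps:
$c = -258$ ($c = -18 - 240 = -258$)
$w{\left(y,b \right)} = \frac{1}{y^{2} - 63 b}$
$E = - \frac{2645}{1323}$ ($E = -2 + \frac{1}{\left(-12 - -12\right)^{2} - -1323} = -2 + \frac{1}{\left(-12 + 12\right)^{2} + 1323} = -2 + \frac{1}{0^{2} + 1323} = -2 + \frac{1}{0 + 1323} = -2 + \frac{1}{1323} = - \frac{2645}{1323} \approx -1.9992$)
$E + c = - \frac{2645}{1323} - 258 = - \frac{343979}{1323}$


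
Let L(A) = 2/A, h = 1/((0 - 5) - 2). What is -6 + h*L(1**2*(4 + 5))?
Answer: -380/63 ≈ -6.0317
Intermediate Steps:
h = -1/7 (h = 1/(-5 - 2) = 1/(-7) = -1/7 ≈ -0.14286)
-6 + h*L(1**2*(4 + 5)) = -6 - 2/(7*(1**2*(4 + 5))) = -6 - 2/(7*(1*9)) = -6 - 2/(7*9) = -6 - 1/7*2/9 = -6 - 2/63 = -380/63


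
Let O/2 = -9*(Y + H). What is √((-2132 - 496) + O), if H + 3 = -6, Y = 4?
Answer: 3*I*√282 ≈ 50.379*I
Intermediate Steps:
H = -9 (H = -3 - 6 = -9)
O = 90 (O = 2*(-9*(4 - 9)) = 2*(-9*(-5)) = 2*45 = 90)
√((-2132 - 496) + O) = √((-2132 - 496) + 90) = √(-2628 + 90) = √(-2538) = 3*I*√282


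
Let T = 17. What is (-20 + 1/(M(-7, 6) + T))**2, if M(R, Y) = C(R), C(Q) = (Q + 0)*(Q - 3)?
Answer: 3024121/7569 ≈ 399.54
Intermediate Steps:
C(Q) = Q*(-3 + Q)
M(R, Y) = R*(-3 + R)
(-20 + 1/(M(-7, 6) + T))**2 = (-20 + 1/(-7*(-3 - 7) + 17))**2 = (-20 + 1/(-7*(-10) + 17))**2 = (-20 + 1/(70 + 17))**2 = (-20 + 1/87)**2 = (-1739/87)**2 = 3024121/7569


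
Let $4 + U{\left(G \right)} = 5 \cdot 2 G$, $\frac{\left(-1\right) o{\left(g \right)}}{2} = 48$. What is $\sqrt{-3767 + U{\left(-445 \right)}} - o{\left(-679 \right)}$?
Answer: $96 + i \sqrt{8221} \approx 96.0 + 90.67 i$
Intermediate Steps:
$o{\left(g \right)} = -96$ ($o{\left(g \right)} = \left(-2\right) 48 = -96$)
$U{\left(G \right)} = -4 + 10 G$ ($U{\left(G \right)} = -4 + 5 \cdot 2 G = -4 + 10 G$)
$\sqrt{-3767 + U{\left(-445 \right)}} - o{\left(-679 \right)} = \sqrt{-3767 + \left(-4 + 10 \left(-445\right)\right)} - -96 = \sqrt{-3767 - 4454} + 96 = \sqrt{-8221} + 96 = i \sqrt{8221} + 96 = 96 + i \sqrt{8221}$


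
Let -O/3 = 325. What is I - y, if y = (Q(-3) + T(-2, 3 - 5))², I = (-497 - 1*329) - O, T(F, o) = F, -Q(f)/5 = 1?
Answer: 100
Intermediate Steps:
Q(f) = -5 (Q(f) = -5*1 = -5)
O = -975 (O = -3*325 = -975)
I = 149 (I = (-497 - 1*329) - 1*(-975) = (-497 - 329) + 975 = -826 + 975 = 149)
y = 49 (y = (-5 - 2)² = (-7)² = 49)
I - y = 149 - 1*49 = 149 - 49 = 100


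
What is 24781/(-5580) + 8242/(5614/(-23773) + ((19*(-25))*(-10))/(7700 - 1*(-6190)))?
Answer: 1518547149513971/19498355820 ≈ 77881.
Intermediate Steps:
24781/(-5580) + 8242/(5614/(-23773) + ((19*(-25))*(-10))/(7700 - 1*(-6190))) = 24781*(-1/5580) + 8242/(5614*(-1/23773) + (-475*(-10))/(7700 + 6190)) = -24781/5580 + 8242/(-5614/23773 + 4750/13890) = -24781/5580 + 8242/(-5614/23773 + 4750*(1/13890)) = -24781/5580 + 8242/(-5614/23773 + 475/1389) = -24781/5580 + 8242/(3494329/33020697) = -24781/5580 + 8242*(33020697/3494329) = -24781/5580 + 272156584674/3494329 = 1518547149513971/19498355820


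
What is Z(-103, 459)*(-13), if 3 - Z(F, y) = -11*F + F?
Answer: 13351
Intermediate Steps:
Z(F, y) = 3 + 10*F (Z(F, y) = 3 - (-11*F + F) = 3 - (-10)*F = 3 + 10*F)
Z(-103, 459)*(-13) = (3 + 10*(-103))*(-13) = (3 - 1030)*(-13) = -1027*(-13) = 13351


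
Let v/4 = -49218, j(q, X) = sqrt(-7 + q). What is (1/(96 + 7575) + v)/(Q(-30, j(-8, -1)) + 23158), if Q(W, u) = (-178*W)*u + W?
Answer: -4366002975901/923049880458 + 672041274395*I*sqrt(15)/615366586972 ≈ -4.73 + 4.2297*I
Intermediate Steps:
Q(W, u) = W - 178*W*u (Q(W, u) = -178*W*u + W = W - 178*W*u)
v = -196872 (v = 4*(-49218) = -196872)
(1/(96 + 7575) + v)/(Q(-30, j(-8, -1)) + 23158) = (1/(96 + 7575) - 196872)/(-30*(1 - 178*sqrt(-7 - 8)) + 23158) = (1/7671 - 196872)/(-30*(1 - 178*I*sqrt(15)) + 23158) = -1510205111/(7671*(-30*(1 - 178*I*sqrt(15)) + 23158)) = -1510205111/(7671*((-30 + 5340*I*sqrt(15)) + 23158)) = -1510205111/(7671*(23128 + 5340*I*sqrt(15)))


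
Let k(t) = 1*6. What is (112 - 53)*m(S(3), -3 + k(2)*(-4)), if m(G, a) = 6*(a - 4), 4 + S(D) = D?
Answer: -10974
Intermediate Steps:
S(D) = -4 + D
k(t) = 6
m(G, a) = -24 + 6*a (m(G, a) = 6*(-4 + a) = -24 + 6*a)
(112 - 53)*m(S(3), -3 + k(2)*(-4)) = (112 - 53)*(-24 + 6*(-3 + 6*(-4))) = 59*(-24 + 6*(-3 - 24)) = 59*(-24 + 6*(-27)) = 59*(-24 - 162) = 59*(-186) = -10974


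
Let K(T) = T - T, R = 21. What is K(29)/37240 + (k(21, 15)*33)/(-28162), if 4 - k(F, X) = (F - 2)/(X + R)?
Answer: -1375/337944 ≈ -0.0040687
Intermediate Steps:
K(T) = 0
k(F, X) = 4 - (-2 + F)/(21 + X) (k(F, X) = 4 - (F - 2)/(X + 21) = 4 - (-2 + F)/(21 + X))
K(29)/37240 + (k(21, 15)*33)/(-28162) = 0/37240 + (((86 - 1*21 + 4*15)/(21 + 15))*33)/(-28162) = 0*(1/37240) + (((86 - 21 + 60)/36)*33)*(-1/28162) = 0 + (((1/36)*125)*33)*(-1/28162) = 0 + ((125/36)*33)*(-1/28162) = 0 + (1375/12)*(-1/28162) = 0 - 1375/337944 = -1375/337944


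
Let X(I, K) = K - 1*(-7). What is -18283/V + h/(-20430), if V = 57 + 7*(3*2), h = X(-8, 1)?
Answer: -6917083/37455 ≈ -184.68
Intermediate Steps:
X(I, K) = 7 + K (X(I, K) = K + 7 = 7 + K)
h = 8 (h = 7 + 1 = 8)
V = 99 (V = 57 + 7*6 = 57 + 42 = 99)
-18283/V + h/(-20430) = -18283/99 + 8/(-20430) = -18283*1/99 + 8*(-1/20430) = -18283/99 - 4/10215 = -6917083/37455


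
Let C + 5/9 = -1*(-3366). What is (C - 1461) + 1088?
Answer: 26932/9 ≈ 2992.4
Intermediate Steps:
C = 30289/9 (C = -5/9 - 1*(-3366) = -5/9 + 3366 = 30289/9 ≈ 3365.4)
(C - 1461) + 1088 = (30289/9 - 1461) + 1088 = 17140/9 + 1088 = 26932/9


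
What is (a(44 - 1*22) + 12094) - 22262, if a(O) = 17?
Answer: -10151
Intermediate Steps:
(a(44 - 1*22) + 12094) - 22262 = (17 + 12094) - 22262 = 12111 - 22262 = -10151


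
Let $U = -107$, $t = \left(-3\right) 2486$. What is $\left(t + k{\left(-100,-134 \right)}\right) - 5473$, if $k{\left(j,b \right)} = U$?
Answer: $-13038$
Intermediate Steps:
$t = -7458$
$k{\left(j,b \right)} = -107$
$\left(t + k{\left(-100,-134 \right)}\right) - 5473 = \left(-7458 - 107\right) - 5473 = -7565 - 5473 = -13038$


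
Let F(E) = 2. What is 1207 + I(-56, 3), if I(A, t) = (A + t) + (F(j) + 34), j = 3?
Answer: 1190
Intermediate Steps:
I(A, t) = 36 + A + t (I(A, t) = (A + t) + (2 + 34) = (A + t) + 36 = 36 + A + t)
1207 + I(-56, 3) = 1207 + (36 - 56 + 3) = 1207 - 17 = 1190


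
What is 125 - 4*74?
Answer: -171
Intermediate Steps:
125 - 4*74 = 125 - 296 = -171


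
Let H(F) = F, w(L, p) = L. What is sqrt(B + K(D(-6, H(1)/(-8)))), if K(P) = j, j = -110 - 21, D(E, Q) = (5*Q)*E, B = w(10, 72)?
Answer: 11*I ≈ 11.0*I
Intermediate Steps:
B = 10
D(E, Q) = 5*E*Q
j = -131
K(P) = -131
sqrt(B + K(D(-6, H(1)/(-8)))) = sqrt(10 - 131) = sqrt(-121) = 11*I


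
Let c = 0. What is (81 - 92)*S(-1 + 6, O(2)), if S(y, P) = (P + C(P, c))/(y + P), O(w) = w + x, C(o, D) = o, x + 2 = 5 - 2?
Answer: -33/4 ≈ -8.2500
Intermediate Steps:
x = 1 (x = -2 + (5 - 2) = -2 + 3 = 1)
O(w) = 1 + w (O(w) = w + 1 = 1 + w)
S(y, P) = 2*P/(P + y) (S(y, P) = (P + P)/(y + P) = (2*P)/(P + y) = 2*P/(P + y))
(81 - 92)*S(-1 + 6, O(2)) = (81 - 92)*(2*(1 + 2)/((1 + 2) + (-1 + 6))) = -22*3/(3 + 5) = -22*3/8 = -11*¾ = -33/4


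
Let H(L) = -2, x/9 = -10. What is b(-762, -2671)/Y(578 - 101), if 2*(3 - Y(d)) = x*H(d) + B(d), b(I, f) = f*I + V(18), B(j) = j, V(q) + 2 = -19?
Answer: -1356854/217 ≈ -6252.8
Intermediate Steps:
x = -90 (x = 9*(-10) = -90)
V(q) = -21 (V(q) = -2 - 19 = -21)
b(I, f) = -21 + I*f (b(I, f) = f*I - 21 = I*f - 21 = -21 + I*f)
Y(d) = -87 - d/2 (Y(d) = 3 - (-90*(-2) + d)/2 = 3 - (180 + d)/2 = 3 + (-90 - d/2) = -87 - d/2)
b(-762, -2671)/Y(578 - 101) = (-21 - 762*(-2671))/(-87 - (578 - 101)/2) = (-21 + 2035302)/(-87 - ½*477) = 2035281/(-87 - 477/2) = 2035281/(-651/2) = 2035281*(-2/651) = -1356854/217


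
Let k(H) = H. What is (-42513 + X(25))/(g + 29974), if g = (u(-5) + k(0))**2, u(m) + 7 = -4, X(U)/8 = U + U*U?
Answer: -37313/30095 ≈ -1.2398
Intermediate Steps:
X(U) = 8*U + 8*U**2 (X(U) = 8*(U + U*U) = 8*(U + U**2) = 8*U + 8*U**2)
u(m) = -11 (u(m) = -7 - 4 = -11)
g = 121 (g = (-11 + 0)**2 = (-11)**2 = 121)
(-42513 + X(25))/(g + 29974) = (-42513 + 8*25*(1 + 25))/(121 + 29974) = (-42513 + 8*25*26)/30095 = (-42513 + 5200)*(1/30095) = -37313*1/30095 = -37313/30095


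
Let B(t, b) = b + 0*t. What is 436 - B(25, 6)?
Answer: 430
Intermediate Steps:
B(t, b) = b (B(t, b) = b + 0 = b)
436 - B(25, 6) = 436 - 1*6 = 436 - 6 = 430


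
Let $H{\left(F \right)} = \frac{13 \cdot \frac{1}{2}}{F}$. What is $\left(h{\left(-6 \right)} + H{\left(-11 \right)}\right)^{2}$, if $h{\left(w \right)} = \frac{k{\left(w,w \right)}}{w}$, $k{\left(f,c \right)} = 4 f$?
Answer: $\frac{5625}{484} \approx 11.622$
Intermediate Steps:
$H{\left(F \right)} = \frac{13}{2 F}$ ($H{\left(F \right)} = \frac{13 \cdot \frac{1}{2}}{F} = \frac{13}{2 F}$)
$h{\left(w \right)} = 4$ ($h{\left(w \right)} = \frac{4 w}{w} = 4$)
$\left(h{\left(-6 \right)} + H{\left(-11 \right)}\right)^{2} = \left(4 + \frac{13}{2 \left(-11\right)}\right)^{2} = \left(4 + \frac{13}{2} \left(- \frac{1}{11}\right)\right)^{2} = \left(4 - \frac{13}{22}\right)^{2} = \left(\frac{75}{22}\right)^{2} = \frac{5625}{484}$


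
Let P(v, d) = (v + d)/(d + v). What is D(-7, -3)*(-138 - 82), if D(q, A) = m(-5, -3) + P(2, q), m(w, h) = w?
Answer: 880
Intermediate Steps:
P(v, d) = 1 (P(v, d) = (d + v)/(d + v) = 1)
D(q, A) = -4 (D(q, A) = -5 + 1 = -4)
D(-7, -3)*(-138 - 82) = -4*(-138 - 82) = -4*(-220) = 880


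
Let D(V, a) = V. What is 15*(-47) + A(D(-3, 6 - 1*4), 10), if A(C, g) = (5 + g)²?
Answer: -480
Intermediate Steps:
15*(-47) + A(D(-3, 6 - 1*4), 10) = 15*(-47) + (5 + 10)² = -705 + 15² = -705 + 225 = -480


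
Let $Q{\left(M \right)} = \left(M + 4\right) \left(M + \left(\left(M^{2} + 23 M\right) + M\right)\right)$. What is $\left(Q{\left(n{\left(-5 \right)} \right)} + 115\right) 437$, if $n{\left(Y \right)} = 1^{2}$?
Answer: $107065$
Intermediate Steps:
$n{\left(Y \right)} = 1$
$Q{\left(M \right)} = \left(4 + M\right) \left(M^{2} + 25 M\right)$ ($Q{\left(M \right)} = \left(4 + M\right) \left(M + \left(M^{2} + 24 M\right)\right) = \left(4 + M\right) \left(M^{2} + 25 M\right)$)
$\left(Q{\left(n{\left(-5 \right)} \right)} + 115\right) 437 = \left(1 \left(100 + 1^{2} + 29 \cdot 1\right) + 115\right) 437 = \left(1 \left(100 + 1 + 29\right) + 115\right) 437 = \left(1 \cdot 130 + 115\right) 437 = \left(130 + 115\right) 437 = 245 \cdot 437 = 107065$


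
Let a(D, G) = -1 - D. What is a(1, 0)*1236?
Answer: -2472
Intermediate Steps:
a(1, 0)*1236 = (-1 - 1*1)*1236 = (-1 - 1)*1236 = -2*1236 = -2472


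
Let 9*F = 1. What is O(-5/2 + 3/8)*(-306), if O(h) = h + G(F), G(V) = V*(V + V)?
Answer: 23137/36 ≈ 642.69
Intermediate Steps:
F = ⅑ (F = (⅑)*1 = ⅑ ≈ 0.11111)
G(V) = 2*V² (G(V) = V*(2*V) = 2*V²)
O(h) = 2/81 + h (O(h) = h + 2*(⅑)² = h + 2*(1/81) = h + 2/81 = 2/81 + h)
O(-5/2 + 3/8)*(-306) = (2/81 + (-5/2 + 3/8))*(-306) = (2/81 - 17/8)*(-306) = -1361/648*(-306) = 23137/36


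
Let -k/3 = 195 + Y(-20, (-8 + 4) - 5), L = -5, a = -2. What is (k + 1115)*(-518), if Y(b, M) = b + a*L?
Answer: -290080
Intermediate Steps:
Y(b, M) = 10 + b (Y(b, M) = b - 2*(-5) = b + 10 = 10 + b)
k = -555 (k = -3*(195 + (10 - 20)) = -3*(195 - 10) = -3*185 = -555)
(k + 1115)*(-518) = (-555 + 1115)*(-518) = 560*(-518) = -290080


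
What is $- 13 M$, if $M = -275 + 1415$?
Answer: $-14820$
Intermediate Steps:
$M = 1140$
$- 13 M = \left(-13\right) 1140 = -14820$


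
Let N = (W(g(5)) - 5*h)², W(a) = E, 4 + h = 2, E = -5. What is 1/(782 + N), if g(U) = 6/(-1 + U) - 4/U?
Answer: 1/807 ≈ 0.0012392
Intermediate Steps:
g(U) = -4/U + 6/(-1 + U)
h = -2 (h = -4 + 2 = -2)
W(a) = -5
N = 25 (N = (-5 - 5*(-2))² = (-5 + 10)² = 5² = 25)
1/(782 + N) = 1/(782 + 25) = 1/807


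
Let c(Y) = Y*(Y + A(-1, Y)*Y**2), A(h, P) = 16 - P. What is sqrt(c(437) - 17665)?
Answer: I*sqrt(35133730409) ≈ 1.8744e+5*I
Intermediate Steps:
c(Y) = Y*(Y + Y**2*(16 - Y)) (c(Y) = Y*(Y + (16 - Y)*Y**2) = Y*(Y + Y**2*(16 - Y)))
sqrt(c(437) - 17665) = sqrt(437**2*(1 - 1*437*(-16 + 437)) - 17665) = sqrt(190969*(1 - 1*437*421) - 17665) = sqrt(190969*(1 - 183977) - 17665) = sqrt(190969*(-183976) - 17665) = sqrt(-35133712744 - 17665) = sqrt(-35133730409) = I*sqrt(35133730409)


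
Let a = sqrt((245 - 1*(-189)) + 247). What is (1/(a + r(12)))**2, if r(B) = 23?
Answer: (23 + sqrt(681))**(-2) ≈ 0.00041487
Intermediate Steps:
a = sqrt(681) (a = sqrt((245 + 189) + 247) = sqrt(434 + 247) = sqrt(681) ≈ 26.096)
(1/(a + r(12)))**2 = (1/(sqrt(681) + 23))**2 = (1/(23 + sqrt(681)))**2 = (23 + sqrt(681))**(-2)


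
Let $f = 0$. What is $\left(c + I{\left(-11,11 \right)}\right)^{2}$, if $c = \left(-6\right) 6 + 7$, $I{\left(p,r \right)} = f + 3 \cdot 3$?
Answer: $400$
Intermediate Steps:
$I{\left(p,r \right)} = 9$ ($I{\left(p,r \right)} = 0 + 3 \cdot 3 = 0 + 9 = 9$)
$c = -29$ ($c = -36 + 7 = -29$)
$\left(c + I{\left(-11,11 \right)}\right)^{2} = \left(-29 + 9\right)^{2} = \left(-20\right)^{2} = 400$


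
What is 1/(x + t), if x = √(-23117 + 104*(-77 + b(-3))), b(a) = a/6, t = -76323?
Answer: -76323/5825231506 - I*√31177/5825231506 ≈ -1.3102e-5 - 3.0311e-8*I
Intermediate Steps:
b(a) = a/6 (b(a) = a*(⅙) = a/6)
x = I*√31177 (x = √(-23117 + 104*(-77 + (⅙)*(-3))) = √(-23117 + 104*(-77 - ½)) = √(-23117 + 104*(-155/2)) = √(-23117 - 8060) = √(-31177) = I*√31177 ≈ 176.57*I)
1/(x + t) = 1/(I*√31177 - 76323) = 1/(-76323 + I*√31177)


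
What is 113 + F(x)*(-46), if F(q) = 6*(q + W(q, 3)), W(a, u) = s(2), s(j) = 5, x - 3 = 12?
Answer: -5407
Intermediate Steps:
x = 15 (x = 3 + 12 = 15)
W(a, u) = 5
F(q) = 30 + 6*q (F(q) = 6*(q + 5) = 6*(5 + q) = 30 + 6*q)
113 + F(x)*(-46) = 113 + (30 + 6*15)*(-46) = 113 + (30 + 90)*(-46) = 113 + 120*(-46) = 113 - 5520 = -5407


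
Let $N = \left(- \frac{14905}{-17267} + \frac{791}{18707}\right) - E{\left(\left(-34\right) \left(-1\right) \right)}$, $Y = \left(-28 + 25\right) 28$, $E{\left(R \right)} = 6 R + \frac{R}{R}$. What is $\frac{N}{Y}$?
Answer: $\frac{65925336613}{27133156596} \approx 2.4297$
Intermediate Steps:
$E{\left(R \right)} = 1 + 6 R$ ($E{\left(R \right)} = 6 R + 1 = 1 + 6 R$)
$Y = -84$ ($Y = \left(-3\right) 28 = -84$)
$N = - \frac{65925336613}{323013769}$ ($N = \left(- \frac{14905}{-17267} + \frac{791}{18707}\right) - \left(1 + 6 \left(\left(-34\right) \left(-1\right)\right)\right) = \left(\left(-14905\right) \left(- \frac{1}{17267}\right) + 791 \cdot \frac{1}{18707}\right) - \left(1 + 6 \cdot 34\right) = \left(\frac{14905}{17267} + \frac{791}{18707}\right) - \left(1 + 204\right) = \frac{292486032}{323013769} - 205 = - \frac{65925336613}{323013769} \approx -204.09$)
$\frac{N}{Y} = - \frac{65925336613}{323013769 \left(-84\right)} = \left(- \frac{65925336613}{323013769}\right) \left(- \frac{1}{84}\right) = \frac{65925336613}{27133156596}$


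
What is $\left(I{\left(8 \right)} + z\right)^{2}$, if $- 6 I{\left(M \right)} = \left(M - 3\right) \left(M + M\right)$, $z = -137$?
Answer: $\frac{203401}{9} \approx 22600.0$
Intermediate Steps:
$I{\left(M \right)} = - \frac{M \left(-3 + M\right)}{3}$ ($I{\left(M \right)} = - \frac{\left(M - 3\right) \left(M + M\right)}{6} = - \frac{\left(-3 + M\right) 2 M}{6} = - \frac{2 M \left(-3 + M\right)}{6} = - \frac{M \left(-3 + M\right)}{3}$)
$\left(I{\left(8 \right)} + z\right)^{2} = \left(\frac{1}{3} \cdot 8 \left(3 - 8\right) - 137\right)^{2} = \left(\frac{1}{3} \cdot 8 \left(-5\right) - 137\right)^{2} = \left(- \frac{40}{3} - 137\right)^{2} = \left(- \frac{451}{3}\right)^{2} = \frac{203401}{9}$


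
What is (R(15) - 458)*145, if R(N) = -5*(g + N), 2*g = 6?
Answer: -79460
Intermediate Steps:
g = 3 (g = (1/2)*6 = 3)
R(N) = -15 - 5*N (R(N) = -5*(3 + N) = -15 - 5*N)
(R(15) - 458)*145 = ((-15 - 5*15) - 458)*145 = ((-15 - 75) - 458)*145 = (-90 - 458)*145 = -548*145 = -79460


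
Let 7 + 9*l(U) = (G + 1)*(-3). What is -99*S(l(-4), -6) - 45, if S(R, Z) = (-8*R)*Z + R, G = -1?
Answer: 3728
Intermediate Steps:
l(U) = -7/9 (l(U) = -7/9 + ((-1 + 1)*(-3))/9 = -7/9 + (0*(-3))/9 = -7/9 + (1/9)*0 = -7/9 + 0 = -7/9)
S(R, Z) = R - 8*R*Z (S(R, Z) = -8*R*Z + R = R - 8*R*Z)
-99*S(l(-4), -6) - 45 = -(-77)*(1 - 8*(-6)) - 45 = -(-77)*(1 + 48) - 45 = -(-77)*49 - 45 = -99*(-343/9) - 45 = 3773 - 45 = 3728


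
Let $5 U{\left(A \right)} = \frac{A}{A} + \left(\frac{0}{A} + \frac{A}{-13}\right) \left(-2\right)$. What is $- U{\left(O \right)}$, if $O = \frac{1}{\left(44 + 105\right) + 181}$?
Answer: $- \frac{2146}{10725} \approx -0.20009$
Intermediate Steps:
$O = \frac{1}{330}$ ($O = \frac{1}{149 + 181} = \frac{1}{330} \approx 0.0030303$)
$U{\left(A \right)} = \frac{1}{5} + \frac{2 A}{65}$ ($U{\left(A \right)} = \frac{\frac{A}{A} + \left(\frac{0}{A} + \frac{A}{-13}\right) \left(-2\right)}{5} = \frac{1 + \left(0 + A \left(- \frac{1}{13}\right)\right) \left(-2\right)}{5} = \frac{1 + \left(0 - \frac{A}{13}\right) \left(-2\right)}{5} = \frac{1 + - \frac{A}{13} \left(-2\right)}{5} = \frac{1 + \frac{2 A}{13}}{5} = \frac{1}{5} + \frac{2 A}{65}$)
$- U{\left(O \right)} = - (\frac{1}{5} + \frac{2}{65} \cdot \frac{1}{330}) = - (\frac{1}{5} + \frac{1}{10725}) = \left(-1\right) \frac{2146}{10725} = - \frac{2146}{10725}$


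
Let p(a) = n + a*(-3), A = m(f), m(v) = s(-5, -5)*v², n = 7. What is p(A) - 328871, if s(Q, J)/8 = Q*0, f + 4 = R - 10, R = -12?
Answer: -328864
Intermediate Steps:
f = -26 (f = -4 + (-12 - 10) = -4 - 22 = -26)
s(Q, J) = 0 (s(Q, J) = 8*(Q*0) = 8*0 = 0)
m(v) = 0 (m(v) = 0*v² = 0)
A = 0
p(a) = 7 - 3*a (p(a) = 7 + a*(-3) = 7 - 3*a)
p(A) - 328871 = (7 - 3*0) - 328871 = (7 + 0) - 328871 = 7 - 328871 = -328864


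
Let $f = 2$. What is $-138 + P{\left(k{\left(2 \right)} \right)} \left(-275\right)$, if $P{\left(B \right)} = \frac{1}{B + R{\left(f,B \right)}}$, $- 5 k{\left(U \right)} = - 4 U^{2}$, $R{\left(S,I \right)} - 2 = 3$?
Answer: $- \frac{7033}{41} \approx -171.54$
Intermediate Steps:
$R{\left(S,I \right)} = 5$ ($R{\left(S,I \right)} = 2 + 3 = 5$)
$k{\left(U \right)} = \frac{4 U^{2}}{5}$ ($k{\left(U \right)} = - \frac{\left(-4\right) U^{2}}{5} = \frac{4 U^{2}}{5}$)
$P{\left(B \right)} = \frac{1}{5 + B}$ ($P{\left(B \right)} = \frac{1}{B + 5} = \frac{1}{5 + B}$)
$-138 + P{\left(k{\left(2 \right)} \right)} \left(-275\right) = -138 + \frac{1}{5 + \frac{4 \cdot 2^{2}}{5}} \left(-275\right) = -138 + \frac{1}{5 + \frac{4}{5} \cdot 4} \left(-275\right) = -138 + \frac{1}{5 + \frac{16}{5}} \left(-275\right) = -138 + \frac{1}{\frac{41}{5}} \left(-275\right) = -138 + \frac{5}{41} \left(-275\right) = -138 - \frac{1375}{41} = - \frac{7033}{41}$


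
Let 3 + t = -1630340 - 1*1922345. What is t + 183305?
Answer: -3369383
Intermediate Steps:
t = -3552688 (t = -3 + (-1630340 - 1*1922345) = -3 + (-1630340 - 1922345) = -3 - 3552685 = -3552688)
t + 183305 = -3552688 + 183305 = -3369383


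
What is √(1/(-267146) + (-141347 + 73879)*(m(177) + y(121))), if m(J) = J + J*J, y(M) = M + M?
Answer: I*√152866231572741111370/267146 ≈ 46281.0*I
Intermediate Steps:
y(M) = 2*M
m(J) = J + J²
√(1/(-267146) + (-141347 + 73879)*(m(177) + y(121))) = √(1/(-267146) + (-141347 + 73879)*(177*(1 + 177) + 2*121)) = √(-1/267146 - 67468*(177*178 + 242)) = √(-1/267146 - 67468*(31506 + 242)) = √(-1/267146 - 67468*31748) = √(-1/267146 - 2141974064) = √(-572219803301345/267146) = I*√152866231572741111370/267146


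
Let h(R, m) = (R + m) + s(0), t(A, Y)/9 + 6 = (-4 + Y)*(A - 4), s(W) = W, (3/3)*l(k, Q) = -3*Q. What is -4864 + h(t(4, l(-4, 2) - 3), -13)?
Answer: -4931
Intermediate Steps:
l(k, Q) = -3*Q
t(A, Y) = -54 + 9*(-4 + A)*(-4 + Y) (t(A, Y) = -54 + 9*((-4 + Y)*(A - 4)) = -54 + 9*((-4 + Y)*(-4 + A)) = -54 + 9*((-4 + A)*(-4 + Y)) = -54 + 9*(-4 + A)*(-4 + Y))
h(R, m) = R + m (h(R, m) = (R + m) + 0 = R + m)
-4864 + h(t(4, l(-4, 2) - 3), -13) = -4864 + ((90 - 36*4 - 36*(-3*2 - 3) + 9*4*(-3*2 - 3)) - 13) = -4864 + ((90 - 144 - 36*(-6 - 3) + 9*4*(-6 - 3)) - 13) = -4864 + ((90 - 144 - 36*(-9) + 9*4*(-9)) - 13) = -4864 + ((90 - 144 + 324 - 324) - 13) = -4864 + (-54 - 13) = -4864 - 67 = -4931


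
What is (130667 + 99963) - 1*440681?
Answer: -210051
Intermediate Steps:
(130667 + 99963) - 1*440681 = 230630 - 440681 = -210051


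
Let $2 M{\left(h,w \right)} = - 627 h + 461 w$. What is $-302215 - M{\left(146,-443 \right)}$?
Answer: $- \frac{308665}{2} \approx -1.5433 \cdot 10^{5}$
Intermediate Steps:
$M{\left(h,w \right)} = - \frac{627 h}{2} + \frac{461 w}{2}$ ($M{\left(h,w \right)} = \frac{- 627 h + 461 w}{2} = - \frac{627 h}{2} + \frac{461 w}{2}$)
$-302215 - M{\left(146,-443 \right)} = -302215 - \left(\left(- \frac{627}{2}\right) 146 + \frac{461}{2} \left(-443\right)\right) = -302215 - \left(-45771 - \frac{204223}{2}\right) = -302215 - - \frac{295765}{2} = -302215 + \frac{295765}{2} = - \frac{308665}{2}$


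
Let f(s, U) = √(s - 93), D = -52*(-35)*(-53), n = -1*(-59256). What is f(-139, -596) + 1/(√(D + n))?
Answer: I*(-√9301 + 37204*√58)/18602 ≈ 15.226*I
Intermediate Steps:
n = 59256
D = -96460 (D = 1820*(-53) = -96460)
f(s, U) = √(-93 + s)
f(-139, -596) + 1/(√(D + n)) = √(-93 - 139) + 1/(√(-96460 + 59256)) = √(-232) + 1/(√(-37204)) = 2*I*√58 + 1/(2*I*√9301) = 2*I*√58 - I*√9301/18602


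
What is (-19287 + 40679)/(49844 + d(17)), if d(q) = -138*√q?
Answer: 15680336/36530891 + 738024*√17/621025147 ≈ 0.43413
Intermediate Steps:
(-19287 + 40679)/(49844 + d(17)) = (-19287 + 40679)/(49844 - 138*√17) = 21392/(49844 - 138*√17)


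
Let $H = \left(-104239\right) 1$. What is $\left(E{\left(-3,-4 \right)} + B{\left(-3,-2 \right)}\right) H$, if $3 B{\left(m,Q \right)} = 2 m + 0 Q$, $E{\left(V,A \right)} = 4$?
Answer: $-208478$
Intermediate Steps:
$B{\left(m,Q \right)} = \frac{2 m}{3}$ ($B{\left(m,Q \right)} = \frac{2 m + 0 Q}{3} = \frac{2 m + 0}{3} = \frac{2 m}{3}$)
$H = -104239$
$\left(E{\left(-3,-4 \right)} + B{\left(-3,-2 \right)}\right) H = \left(4 + \frac{2}{3} \left(-3\right)\right) \left(-104239\right) = \left(4 - 2\right) \left(-104239\right) = 2 \left(-104239\right) = -208478$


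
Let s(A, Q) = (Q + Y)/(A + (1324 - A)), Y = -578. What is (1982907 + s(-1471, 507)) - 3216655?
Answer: -1633482423/1324 ≈ -1.2337e+6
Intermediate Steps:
s(A, Q) = -289/662 + Q/1324 (s(A, Q) = (Q - 578)/(A + (1324 - A)) = (-578 + Q)/1324 = (-578 + Q)*(1/1324) = -289/662 + Q/1324)
(1982907 + s(-1471, 507)) - 3216655 = (1982907 + (-289/662 + (1/1324)*507)) - 3216655 = (1982907 + (-289/662 + 507/1324)) - 3216655 = (1982907 - 71/1324) - 3216655 = 2625368797/1324 - 3216655 = -1633482423/1324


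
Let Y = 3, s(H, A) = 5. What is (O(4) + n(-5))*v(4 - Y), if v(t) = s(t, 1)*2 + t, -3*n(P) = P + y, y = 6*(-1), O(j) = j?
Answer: 253/3 ≈ 84.333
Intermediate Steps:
y = -6
n(P) = 2 - P/3 (n(P) = -(P - 6)/3 = -(-6 + P)/3 = 2 - P/3)
v(t) = 10 + t (v(t) = 5*2 + t = 10 + t)
(O(4) + n(-5))*v(4 - Y) = (4 + (2 - ⅓*(-5)))*(10 + (4 - 1*3)) = (4 + (2 + 5/3))*(10 + (4 - 3)) = (4 + 11/3)*(10 + 1) = (23/3)*11 = 253/3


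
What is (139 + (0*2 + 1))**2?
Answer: 19600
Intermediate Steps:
(139 + (0*2 + 1))**2 = (139 + (0 + 1))**2 = (139 + 1)**2 = 140**2 = 19600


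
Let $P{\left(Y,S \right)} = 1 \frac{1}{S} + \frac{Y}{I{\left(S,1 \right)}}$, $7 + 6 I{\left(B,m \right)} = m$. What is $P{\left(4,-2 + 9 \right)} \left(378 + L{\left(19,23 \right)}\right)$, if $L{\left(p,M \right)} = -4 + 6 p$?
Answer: $- \frac{13176}{7} \approx -1882.3$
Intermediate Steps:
$I{\left(B,m \right)} = - \frac{7}{6} + \frac{m}{6}$
$P{\left(Y,S \right)} = \frac{1}{S} - Y$ ($P{\left(Y,S \right)} = 1 \frac{1}{S} + \frac{Y}{- \frac{7}{6} + \frac{1}{6} \cdot 1} = \frac{1}{S} + \frac{Y}{- \frac{7}{6} + \frac{1}{6}} = \frac{1}{S} + \frac{Y}{-1} = \frac{1}{S} + Y \left(-1\right) = \frac{1}{S} - Y$)
$P{\left(4,-2 + 9 \right)} \left(378 + L{\left(19,23 \right)}\right) = \left(\frac{1}{-2 + 9} - 4\right) \left(378 + \left(-4 + 6 \cdot 19\right)\right) = \left(\frac{1}{7} - 4\right) \left(378 + \left(-4 + 114\right)\right) = \left(\frac{1}{7} - 4\right) \left(378 + 110\right) = \left(- \frac{27}{7}\right) 488 = - \frac{13176}{7}$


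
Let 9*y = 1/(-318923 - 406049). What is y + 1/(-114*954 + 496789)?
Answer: 6136715/2531817540684 ≈ 2.4238e-6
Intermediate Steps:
y = -1/6524748 (y = 1/(9*(-318923 - 406049)) = (⅑)/(-724972) = (⅑)*(-1/724972) = -1/6524748 ≈ -1.5326e-7)
y + 1/(-114*954 + 496789) = -1/6524748 + 1/(-114*954 + 496789) = -1/6524748 + 1/(-108756 + 496789) = -1/6524748 + 1/388033 = 6136715/2531817540684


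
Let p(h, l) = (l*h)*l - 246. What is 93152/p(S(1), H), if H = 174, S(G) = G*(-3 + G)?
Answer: -46576/30399 ≈ -1.5322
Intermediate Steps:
p(h, l) = -246 + h*l² (p(h, l) = (h*l)*l - 246 = h*l² - 246 = -246 + h*l²)
93152/p(S(1), H) = 93152/(-246 + (1*(-3 + 1))*174²) = 93152/(-246 + (1*(-2))*30276) = 93152/(-246 - 2*30276) = 93152/(-246 - 60552) = 93152/(-60798) = 93152*(-1/60798) = -46576/30399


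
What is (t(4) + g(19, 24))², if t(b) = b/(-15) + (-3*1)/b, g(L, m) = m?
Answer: 1901641/3600 ≈ 528.23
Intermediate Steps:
t(b) = -3/b - b/15 (t(b) = b*(-1/15) - 3/b = -b/15 - 3/b = -3/b - b/15)
(t(4) + g(19, 24))² = ((-3/4 - 1/15*4) + 24)² = ((-3*¼ - 4/15) + 24)² = ((-¾ - 4/15) + 24)² = (-61/60 + 24)² = (1379/60)² = 1901641/3600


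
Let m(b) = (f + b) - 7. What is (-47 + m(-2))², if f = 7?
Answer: 2401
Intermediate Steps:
m(b) = b (m(b) = (7 + b) - 7 = b)
(-47 + m(-2))² = (-47 - 2)² = (-49)² = 2401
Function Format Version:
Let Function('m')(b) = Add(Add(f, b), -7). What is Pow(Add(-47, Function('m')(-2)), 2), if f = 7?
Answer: 2401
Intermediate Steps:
Function('m')(b) = b (Function('m')(b) = Add(Add(7, b), -7) = b)
Pow(Add(-47, Function('m')(-2)), 2) = Pow(Add(-47, -2), 2) = Pow(-49, 2) = 2401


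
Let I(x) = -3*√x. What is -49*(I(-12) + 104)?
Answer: -5096 + 294*I*√3 ≈ -5096.0 + 509.22*I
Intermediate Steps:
-49*(I(-12) + 104) = -49*(-6*I*√3 + 104) = -49*(104 - 6*I*√3) = -5096 + 294*I*√3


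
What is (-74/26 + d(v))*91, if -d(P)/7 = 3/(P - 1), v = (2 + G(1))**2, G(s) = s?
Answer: -3983/8 ≈ -497.88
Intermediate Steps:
v = 9 (v = (2 + 1)**2 = 3**2 = 9)
d(P) = -21/(-1 + P) (d(P) = -21/(P - 1) = -21/(-1 + P))
(-74/26 + d(v))*91 = (-74/26 - 21/(-1 + 9))*91 = (-74*1/26 - 21/8)*91 = (-37/13 - 21*1/8)*91 = (-37/13 - 21/8)*91 = -569/104*91 = -3983/8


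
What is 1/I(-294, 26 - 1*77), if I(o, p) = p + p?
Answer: -1/102 ≈ -0.0098039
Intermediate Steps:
I(o, p) = 2*p
1/I(-294, 26 - 1*77) = 1/(2*(26 - 1*77)) = 1/(2*(26 - 77)) = 1/(2*(-51)) = 1/(-102) = -1/102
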